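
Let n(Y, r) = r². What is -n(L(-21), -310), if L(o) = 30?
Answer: -96100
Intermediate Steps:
-n(L(-21), -310) = -1*(-310)² = -1*96100 = -96100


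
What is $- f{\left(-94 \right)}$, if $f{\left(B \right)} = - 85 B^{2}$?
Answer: $751060$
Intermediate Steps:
$- f{\left(-94 \right)} = - \left(-85\right) \left(-94\right)^{2} = - \left(-85\right) 8836 = \left(-1\right) \left(-751060\right) = 751060$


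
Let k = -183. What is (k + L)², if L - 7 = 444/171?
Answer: 97693456/3249 ≈ 30069.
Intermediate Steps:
L = 547/57 (L = 7 + 444/171 = 7 + 444*(1/171) = 7 + 148/57 = 547/57 ≈ 9.5965)
(k + L)² = (-183 + 547/57)² = (-9884/57)² = 97693456/3249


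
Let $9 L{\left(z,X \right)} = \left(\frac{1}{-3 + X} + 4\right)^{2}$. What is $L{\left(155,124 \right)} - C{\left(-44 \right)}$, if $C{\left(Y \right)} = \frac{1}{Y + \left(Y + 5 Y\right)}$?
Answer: $\frac{6598279}{3689532} \approx 1.7884$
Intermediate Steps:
$L{\left(z,X \right)} = \frac{\left(4 + \frac{1}{-3 + X}\right)^{2}}{9}$ ($L{\left(z,X \right)} = \frac{\left(\frac{1}{-3 + X} + 4\right)^{2}}{9} = \frac{\left(4 + \frac{1}{-3 + X}\right)^{2}}{9}$)
$C{\left(Y \right)} = \frac{1}{7 Y}$ ($C{\left(Y \right)} = \frac{1}{Y + 6 Y} = \frac{1}{7 Y}$)
$L{\left(155,124 \right)} - C{\left(-44 \right)} = \frac{\left(-11 + 4 \cdot 124\right)^{2}}{9 \left(-3 + 124\right)^{2}} - \frac{1}{7 \left(-44\right)} = \frac{\left(-11 + 496\right)^{2}}{9 \cdot 14641} - \frac{1}{7} \left(- \frac{1}{44}\right) = \frac{1}{9} \cdot 485^{2} \cdot \frac{1}{14641} - - \frac{1}{308} = \frac{1}{9} \cdot 235225 \cdot \frac{1}{14641} + \frac{1}{308} = \frac{235225}{131769} + \frac{1}{308} = \frac{6598279}{3689532}$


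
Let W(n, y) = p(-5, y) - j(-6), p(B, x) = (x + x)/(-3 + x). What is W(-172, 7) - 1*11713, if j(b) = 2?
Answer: -23423/2 ≈ -11712.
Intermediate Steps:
p(B, x) = 2*x/(-3 + x) (p(B, x) = (2*x)/(-3 + x) = 2*x/(-3 + x))
W(n, y) = -2 + 2*y/(-3 + y) (W(n, y) = 2*y/(-3 + y) - 1*2 = 2*y/(-3 + y) - 2 = -2 + 2*y/(-3 + y))
W(-172, 7) - 1*11713 = 6/(-3 + 7) - 1*11713 = 6/4 - 11713 = 6*(¼) - 11713 = 3/2 - 11713 = -23423/2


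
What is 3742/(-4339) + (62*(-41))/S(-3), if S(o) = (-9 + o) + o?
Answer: 10973608/65085 ≈ 168.60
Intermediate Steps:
S(o) = -9 + 2*o
3742/(-4339) + (62*(-41))/S(-3) = 3742/(-4339) + (62*(-41))/(-9 + 2*(-3)) = 3742*(-1/4339) - 2542/(-9 - 6) = -3742/4339 - 2542/(-15) = -3742/4339 - 2542*(-1/15) = -3742/4339 + 2542/15 = 10973608/65085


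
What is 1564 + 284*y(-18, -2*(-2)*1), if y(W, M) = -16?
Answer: -2980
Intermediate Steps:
1564 + 284*y(-18, -2*(-2)*1) = 1564 + 284*(-16) = 1564 - 4544 = -2980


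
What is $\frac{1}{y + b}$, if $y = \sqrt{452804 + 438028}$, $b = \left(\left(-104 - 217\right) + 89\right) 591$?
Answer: $- \frac{5713}{783283738} - \frac{\sqrt{55677}}{4699702428} \approx -7.3439 \cdot 10^{-6}$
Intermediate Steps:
$b = -137112$ ($b = \left(-321 + 89\right) 591 = \left(-232\right) 591 = -137112$)
$y = 4 \sqrt{55677}$ ($y = \sqrt{890832} = 4 \sqrt{55677} \approx 943.84$)
$\frac{1}{y + b} = \frac{1}{4 \sqrt{55677} - 137112} = \frac{1}{-137112 + 4 \sqrt{55677}}$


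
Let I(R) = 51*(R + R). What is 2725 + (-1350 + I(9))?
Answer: 2293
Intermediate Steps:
I(R) = 102*R (I(R) = 51*(2*R) = 102*R)
2725 + (-1350 + I(9)) = 2725 + (-1350 + 102*9) = 2725 + (-1350 + 918) = 2725 - 432 = 2293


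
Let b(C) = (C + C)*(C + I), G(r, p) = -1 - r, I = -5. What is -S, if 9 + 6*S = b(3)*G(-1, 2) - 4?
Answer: 13/6 ≈ 2.1667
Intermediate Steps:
b(C) = 2*C*(-5 + C) (b(C) = (C + C)*(C - 5) = (2*C)*(-5 + C) = 2*C*(-5 + C))
S = -13/6 (S = -3/2 + ((2*3*(-5 + 3))*(-1 - 1*(-1)) - 4)/6 = -3/2 + ((2*3*(-2))*(-1 + 1) - 4)/6 = -3/2 + (-12*0 - 4)/6 = -3/2 + (0 - 4)/6 = -3/2 + (⅙)*(-4) = -3/2 - ⅔ = -13/6 ≈ -2.1667)
-S = -1*(-13/6) = 13/6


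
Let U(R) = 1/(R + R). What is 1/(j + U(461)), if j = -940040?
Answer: -922/866716879 ≈ -1.0638e-6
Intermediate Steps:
U(R) = 1/(2*R)
1/(j + U(461)) = 1/(-940040 + (1/2)/461) = 1/(-940040 + (1/2)*(1/461)) = 1/(-940040 + 1/922) = 1/(-866716879/922) = -922/866716879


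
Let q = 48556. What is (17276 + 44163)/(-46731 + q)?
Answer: 61439/1825 ≈ 33.665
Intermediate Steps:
(17276 + 44163)/(-46731 + q) = (17276 + 44163)/(-46731 + 48556) = 61439/1825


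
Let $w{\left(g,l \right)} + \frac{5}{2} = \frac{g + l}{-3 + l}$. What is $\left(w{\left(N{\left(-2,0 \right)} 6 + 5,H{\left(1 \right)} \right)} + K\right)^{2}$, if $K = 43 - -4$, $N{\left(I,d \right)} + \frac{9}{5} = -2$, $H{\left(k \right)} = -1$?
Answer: $\frac{60516}{25} \approx 2420.6$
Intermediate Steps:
$N{\left(I,d \right)} = - \frac{19}{5}$ ($N{\left(I,d \right)} = - \frac{9}{5} - 2 = - \frac{19}{5}$)
$K = 47$ ($K = 43 + 4 = 47$)
$w{\left(g,l \right)} = - \frac{5}{2} + \frac{g + l}{-3 + l}$
$\left(w{\left(N{\left(-2,0 \right)} 6 + 5,H{\left(1 \right)} \right)} + K\right)^{2} = \left(\frac{15 - -3 + 2 \left(\left(- \frac{19}{5}\right) 6 + 5\right)}{2 \left(-3 - 1\right)} + 47\right)^{2} = \left(\frac{15 + 3 + 2 \left(- \frac{114}{5} + 5\right)}{2 \left(-4\right)} + 47\right)^{2} = \left(\frac{1}{2} \left(- \frac{1}{4}\right) \left(15 + 3 + 2 \left(- \frac{89}{5}\right)\right) + 47\right)^{2} = \left(\frac{1}{2} \left(- \frac{1}{4}\right) \left(15 + 3 - \frac{178}{5}\right) + 47\right)^{2} = \left(\frac{1}{2} \left(- \frac{1}{4}\right) \left(- \frac{88}{5}\right) + 47\right)^{2} = \left(\frac{11}{5} + 47\right)^{2} = \left(\frac{246}{5}\right)^{2} = \frac{60516}{25}$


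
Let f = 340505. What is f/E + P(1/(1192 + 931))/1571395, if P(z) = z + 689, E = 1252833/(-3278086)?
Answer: -31291921783541584214/35122189681095 ≈ -8.9094e+5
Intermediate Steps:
E = -1252833/3278086 (E = 1252833*(-1/3278086) = -1252833/3278086 ≈ -0.38218)
P(z) = 689 + z
f/E + P(1/(1192 + 931))/1571395 = 340505/(-1252833/3278086) + (689 + 1/(1192 + 931))/1571395 = 340505*(-3278086/1252833) + (689 + 1/2123)*(1/1571395) = -1116204673430/1252833 + (689 + 1/2123)*(1/1571395) = -1116204673430/1252833 + (1462748/2123)*(1/1571395) = -1116204673430/1252833 + 12292/28034215 = -31291921783541584214/35122189681095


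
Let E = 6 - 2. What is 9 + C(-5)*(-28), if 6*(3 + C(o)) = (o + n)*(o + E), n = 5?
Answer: 93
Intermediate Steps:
E = 4
C(o) = -3 + (4 + o)*(5 + o)/6 (C(o) = -3 + ((o + 5)*(o + 4))/6 = -3 + ((5 + o)*(4 + o))/6 = -3 + ((4 + o)*(5 + o))/6 = -3 + (4 + o)*(5 + o)/6)
9 + C(-5)*(-28) = 9 + (1/3 + (1/6)*(-5)**2 + (3/2)*(-5))*(-28) = 9 + (1/3 + (1/6)*25 - 15/2)*(-28) = 9 + (1/3 + 25/6 - 15/2)*(-28) = 9 - 3*(-28) = 9 + 84 = 93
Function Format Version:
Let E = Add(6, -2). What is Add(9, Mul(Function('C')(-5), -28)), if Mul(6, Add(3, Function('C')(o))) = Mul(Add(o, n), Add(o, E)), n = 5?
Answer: 93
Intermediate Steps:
E = 4
Function('C')(o) = Add(-3, Mul(Rational(1, 6), Add(4, o), Add(5, o))) (Function('C')(o) = Add(-3, Mul(Rational(1, 6), Mul(Add(o, 5), Add(o, 4)))) = Add(-3, Mul(Rational(1, 6), Mul(Add(5, o), Add(4, o)))) = Add(-3, Mul(Rational(1, 6), Mul(Add(4, o), Add(5, o)))) = Add(-3, Mul(Rational(1, 6), Add(4, o), Add(5, o))))
Add(9, Mul(Function('C')(-5), -28)) = Add(9, Mul(Add(Rational(1, 3), Mul(Rational(1, 6), Pow(-5, 2)), Mul(Rational(3, 2), -5)), -28)) = Add(9, Mul(Add(Rational(1, 3), Mul(Rational(1, 6), 25), Rational(-15, 2)), -28)) = Add(9, Mul(Add(Rational(1, 3), Rational(25, 6), Rational(-15, 2)), -28)) = Add(9, Mul(-3, -28)) = Add(9, 84) = 93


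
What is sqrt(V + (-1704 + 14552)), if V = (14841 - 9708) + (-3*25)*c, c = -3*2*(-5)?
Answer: sqrt(15731) ≈ 125.42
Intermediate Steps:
c = 30 (c = -6*(-5) = 30)
V = 2883 (V = (14841 - 9708) - 3*25*30 = 5133 - 75*30 = 5133 - 2250 = 2883)
sqrt(V + (-1704 + 14552)) = sqrt(2883 + (-1704 + 14552)) = sqrt(2883 + 12848) = sqrt(15731)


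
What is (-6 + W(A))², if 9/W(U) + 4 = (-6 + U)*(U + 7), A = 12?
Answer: 423801/12100 ≈ 35.025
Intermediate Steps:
W(U) = 9/(-4 + (-6 + U)*(7 + U)) (W(U) = 9/(-4 + (-6 + U)*(U + 7)) = 9/(-4 + (-6 + U)*(7 + U)))
(-6 + W(A))² = (-6 + 9/(-46 + 12 + 12²))² = (-6 + 9/(-46 + 12 + 144))² = (-6 + 9/110)² = (-651/110)² = 423801/12100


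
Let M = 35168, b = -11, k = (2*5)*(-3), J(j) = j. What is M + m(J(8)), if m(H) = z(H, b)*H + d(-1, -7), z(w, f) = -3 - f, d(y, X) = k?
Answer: 35202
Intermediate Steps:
k = -30 (k = 10*(-3) = -30)
d(y, X) = -30
m(H) = -30 + 8*H (m(H) = (-3 - 1*(-11))*H - 30 = (-3 + 11)*H - 30 = 8*H - 30 = -30 + 8*H)
M + m(J(8)) = 35168 + (-30 + 8*8) = 35168 + (-30 + 64) = 35168 + 34 = 35202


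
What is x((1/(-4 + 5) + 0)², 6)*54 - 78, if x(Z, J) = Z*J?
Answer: 246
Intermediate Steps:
x(Z, J) = J*Z
x((1/(-4 + 5) + 0)², 6)*54 - 78 = (6*(1/(-4 + 5) + 0)²)*54 - 78 = (6*(1/1 + 0)²)*54 - 78 = (6*(1 + 0)²)*54 - 78 = (6*1²)*54 - 78 = (6*1)*54 - 78 = 6*54 - 78 = 324 - 78 = 246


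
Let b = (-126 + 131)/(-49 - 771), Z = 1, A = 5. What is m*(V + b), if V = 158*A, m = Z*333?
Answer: 43143147/164 ≈ 2.6307e+5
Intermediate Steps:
m = 333 (m = 1*333 = 333)
V = 790 (V = 158*5 = 790)
b = -1/164 (b = 5/(-820) = 5*(-1/820) = -1/164 ≈ -0.0060976)
m*(V + b) = 333*(790 - 1/164) = 333*(129559/164) = 43143147/164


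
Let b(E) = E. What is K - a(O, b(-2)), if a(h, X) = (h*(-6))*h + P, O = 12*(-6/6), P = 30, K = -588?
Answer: 246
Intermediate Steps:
O = -12 (O = 12*(-6*⅙) = 12*(-1) = -12)
a(h, X) = 30 - 6*h² (a(h, X) = (h*(-6))*h + 30 = (-6*h)*h + 30 = -6*h² + 30 = 30 - 6*h²)
K - a(O, b(-2)) = -588 - (30 - 6*(-12)²) = -588 - (30 - 6*144) = -588 - (30 - 864) = -588 - 1*(-834) = -588 + 834 = 246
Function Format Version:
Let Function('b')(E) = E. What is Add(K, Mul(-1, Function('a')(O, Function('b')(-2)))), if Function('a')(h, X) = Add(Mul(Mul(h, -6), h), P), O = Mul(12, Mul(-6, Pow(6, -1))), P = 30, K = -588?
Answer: 246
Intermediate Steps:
O = -12 (O = Mul(12, Mul(-6, Rational(1, 6))) = Mul(12, -1) = -12)
Function('a')(h, X) = Add(30, Mul(-6, Pow(h, 2))) (Function('a')(h, X) = Add(Mul(Mul(h, -6), h), 30) = Add(Mul(Mul(-6, h), h), 30) = Add(Mul(-6, Pow(h, 2)), 30) = Add(30, Mul(-6, Pow(h, 2))))
Add(K, Mul(-1, Function('a')(O, Function('b')(-2)))) = Add(-588, Mul(-1, Add(30, Mul(-6, Pow(-12, 2))))) = Add(-588, Mul(-1, Add(30, Mul(-6, 144)))) = Add(-588, Mul(-1, Add(30, -864))) = Add(-588, Mul(-1, -834)) = Add(-588, 834) = 246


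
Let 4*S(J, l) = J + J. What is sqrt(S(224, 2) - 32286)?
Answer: I*sqrt(32174) ≈ 179.37*I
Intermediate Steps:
S(J, l) = J/2 (S(J, l) = (J + J)/4 = (2*J)/4 = J/2)
sqrt(S(224, 2) - 32286) = sqrt((1/2)*224 - 32286) = sqrt(112 - 32286) = sqrt(-32174) = I*sqrt(32174)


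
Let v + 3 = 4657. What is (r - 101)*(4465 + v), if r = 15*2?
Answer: -647449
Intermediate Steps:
v = 4654 (v = -3 + 4657 = 4654)
r = 30
(r - 101)*(4465 + v) = (30 - 101)*(4465 + 4654) = -71*9119 = -647449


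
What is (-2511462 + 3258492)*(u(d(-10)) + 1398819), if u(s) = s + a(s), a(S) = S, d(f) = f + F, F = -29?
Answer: 1044901489230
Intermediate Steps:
d(f) = -29 + f (d(f) = f - 29 = -29 + f)
u(s) = 2*s (u(s) = s + s = 2*s)
(-2511462 + 3258492)*(u(d(-10)) + 1398819) = (-2511462 + 3258492)*(2*(-29 - 10) + 1398819) = 747030*(2*(-39) + 1398819) = 747030*(-78 + 1398819) = 747030*1398741 = 1044901489230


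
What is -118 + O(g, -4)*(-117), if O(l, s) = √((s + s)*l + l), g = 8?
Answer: -118 - 234*I*√14 ≈ -118.0 - 875.55*I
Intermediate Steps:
O(l, s) = √(l + 2*l*s) (O(l, s) = √((2*s)*l + l) = √(2*l*s + l) = √(l + 2*l*s))
-118 + O(g, -4)*(-117) = -118 + √(8*(1 + 2*(-4)))*(-117) = -118 + √(8*(1 - 8))*(-117) = -118 + √(8*(-7))*(-117) = -118 + √(-56)*(-117) = -118 + (2*I*√14)*(-117) = -118 - 234*I*√14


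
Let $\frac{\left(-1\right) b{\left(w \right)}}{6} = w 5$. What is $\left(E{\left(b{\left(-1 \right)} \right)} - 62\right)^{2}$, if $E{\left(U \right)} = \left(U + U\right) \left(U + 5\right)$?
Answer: $4153444$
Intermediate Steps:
$b{\left(w \right)} = - 30 w$ ($b{\left(w \right)} = - 6 w 5 = - 6 \cdot 5 w = - 30 w$)
$E{\left(U \right)} = 2 U \left(5 + U\right)$
$\left(E{\left(b{\left(-1 \right)} \right)} - 62\right)^{2} = \left(2 \left(\left(-30\right) \left(-1\right)\right) \left(5 - -30\right) - 62\right)^{2} = \left(2 \cdot 30 \left(5 + 30\right) - 62\right)^{2} = \left(2 \cdot 30 \cdot 35 - 62\right)^{2} = \left(2100 - 62\right)^{2} = 2038^{2} = 4153444$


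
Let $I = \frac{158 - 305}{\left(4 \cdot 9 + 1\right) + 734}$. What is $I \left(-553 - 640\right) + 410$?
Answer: $\frac{163827}{257} \approx 637.46$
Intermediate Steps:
$I = - \frac{49}{257}$ ($I = - \frac{147}{\left(36 + 1\right) + 734} = - \frac{147}{37 + 734} = - \frac{147}{771} = \left(-147\right) \frac{1}{771} = - \frac{49}{257} \approx -0.19066$)
$I \left(-553 - 640\right) + 410 = - \frac{49 \left(-553 - 640\right)}{257} + 410 = \left(- \frac{49}{257}\right) \left(-1193\right) + 410 = \frac{58457}{257} + 410 = \frac{163827}{257}$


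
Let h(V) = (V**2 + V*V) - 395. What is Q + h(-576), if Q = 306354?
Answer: 969511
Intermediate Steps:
h(V) = -395 + 2*V**2 (h(V) = (V**2 + V**2) - 395 = 2*V**2 - 395 = -395 + 2*V**2)
Q + h(-576) = 306354 + (-395 + 2*(-576)**2) = 306354 + (-395 + 2*331776) = 306354 + (-395 + 663552) = 306354 + 663157 = 969511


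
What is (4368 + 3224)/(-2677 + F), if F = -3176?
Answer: -7592/5853 ≈ -1.2971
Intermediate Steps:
(4368 + 3224)/(-2677 + F) = (4368 + 3224)/(-2677 - 3176) = 7592/(-5853) = 7592*(-1/5853) = -7592/5853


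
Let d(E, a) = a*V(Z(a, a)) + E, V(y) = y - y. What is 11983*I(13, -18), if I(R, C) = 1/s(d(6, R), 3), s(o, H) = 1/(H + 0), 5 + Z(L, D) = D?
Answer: 35949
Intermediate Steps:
Z(L, D) = -5 + D
V(y) = 0
d(E, a) = E (d(E, a) = a*0 + E = 0 + E = E)
s(o, H) = 1/H
I(R, C) = 3 (I(R, C) = 1/(1/3) = 3)
11983*I(13, -18) = 11983*3 = 35949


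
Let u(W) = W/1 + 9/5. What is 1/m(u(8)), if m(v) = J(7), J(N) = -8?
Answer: -⅛ ≈ -0.12500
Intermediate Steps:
u(W) = 9/5 + W (u(W) = W*1 + 9*(⅕) = W + 9/5 = 9/5 + W)
m(v) = -8
1/m(u(8)) = 1/(-8) = -⅛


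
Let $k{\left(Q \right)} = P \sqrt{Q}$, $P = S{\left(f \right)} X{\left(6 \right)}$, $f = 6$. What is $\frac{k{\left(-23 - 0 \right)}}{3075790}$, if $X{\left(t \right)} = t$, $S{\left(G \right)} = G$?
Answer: $\frac{18 i \sqrt{23}}{1537895} \approx 5.6132 \cdot 10^{-5} i$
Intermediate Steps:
$P = 36$ ($P = 6 \cdot 6 = 36$)
$k{\left(Q \right)} = 36 \sqrt{Q}$
$\frac{k{\left(-23 - 0 \right)}}{3075790} = \frac{36 \sqrt{-23 - 0}}{3075790} = 36 \sqrt{-23 + 0} \cdot \frac{1}{3075790} = 36 \sqrt{-23} \cdot \frac{1}{3075790} = 36 i \sqrt{23} \cdot \frac{1}{3075790} = \frac{18 i \sqrt{23}}{1537895}$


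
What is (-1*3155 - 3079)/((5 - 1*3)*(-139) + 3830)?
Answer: -1039/592 ≈ -1.7551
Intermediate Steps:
(-1*3155 - 3079)/((5 - 1*3)*(-139) + 3830) = (-3155 - 3079)/((5 - 3)*(-139) + 3830) = -6234/(2*(-139) + 3830) = -6234/(-278 + 3830) = -6234/3552 = -6234*1/3552 = -1039/592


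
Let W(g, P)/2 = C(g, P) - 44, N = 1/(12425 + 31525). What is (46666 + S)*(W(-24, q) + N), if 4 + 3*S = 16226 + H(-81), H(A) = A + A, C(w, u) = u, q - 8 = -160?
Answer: -1344314745571/65925 ≈ -2.0392e+7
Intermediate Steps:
q = -152 (q = 8 - 160 = -152)
H(A) = 2*A
N = 1/43950 ≈ 2.2753e-5
S = 16060/3 (S = -4/3 + (16226 + 2*(-81))/3 = -4/3 + (16226 - 162)/3 = -4/3 + (1/3)*16064 = -4/3 + 16064/3 = 16060/3 ≈ 5353.3)
W(g, P) = -88 + 2*P (W(g, P) = 2*(P - 44) = 2*(-44 + P) = -88 + 2*P)
(46666 + S)*(W(-24, q) + N) = (46666 + 16060/3)*((-88 + 2*(-152)) + 1/43950) = 156058*((-88 - 304) + 1/43950)/3 = 156058*(-392 + 1/43950)/3 = (156058/3)*(-17228399/43950) = -1344314745571/65925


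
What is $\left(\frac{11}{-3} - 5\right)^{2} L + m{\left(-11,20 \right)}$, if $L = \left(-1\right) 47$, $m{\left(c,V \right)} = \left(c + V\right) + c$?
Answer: $- \frac{31790}{9} \approx -3532.2$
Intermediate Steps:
$m{\left(c,V \right)} = V + 2 c$ ($m{\left(c,V \right)} = \left(V + c\right) + c = V + 2 c$)
$L = -47$
$\left(\frac{11}{-3} - 5\right)^{2} L + m{\left(-11,20 \right)} = \left(\frac{11}{-3} - 5\right)^{2} \left(-47\right) + \left(20 + 2 \left(-11\right)\right) = \left(11 \left(- \frac{1}{3}\right) - 5\right)^{2} \left(-47\right) + \left(20 - 22\right) = \left(- \frac{11}{3} - 5\right)^{2} \left(-47\right) - 2 = \left(- \frac{26}{3}\right)^{2} \left(-47\right) - 2 = \frac{676}{9} \left(-47\right) - 2 = - \frac{31772}{9} - 2 = - \frac{31790}{9}$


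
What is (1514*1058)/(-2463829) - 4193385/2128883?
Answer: -597471909007/228052333609 ≈ -2.6199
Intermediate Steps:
(1514*1058)/(-2463829) - 4193385/2128883 = 1601812*(-1/2463829) - 4193385*1/2128883 = -69644/107123 - 4193385/2128883 = -597471909007/228052333609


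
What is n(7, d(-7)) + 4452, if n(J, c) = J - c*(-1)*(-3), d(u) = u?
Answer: 4480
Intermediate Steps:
n(J, c) = J - 3*c (n(J, c) = J - (-c)*(-3) = J - 3*c)
n(7, d(-7)) + 4452 = (7 - 3*(-7)) + 4452 = (7 + 21) + 4452 = 28 + 4452 = 4480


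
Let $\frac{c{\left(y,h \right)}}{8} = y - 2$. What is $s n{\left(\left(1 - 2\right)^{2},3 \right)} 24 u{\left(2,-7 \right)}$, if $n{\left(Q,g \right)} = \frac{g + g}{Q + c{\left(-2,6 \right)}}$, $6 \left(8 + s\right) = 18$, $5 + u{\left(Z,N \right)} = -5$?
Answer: $- \frac{7200}{31} \approx -232.26$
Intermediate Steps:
$u{\left(Z,N \right)} = -10$ ($u{\left(Z,N \right)} = -5 - 5 = -10$)
$c{\left(y,h \right)} = -16 + 8 y$ ($c{\left(y,h \right)} = 8 \left(y - 2\right) = 8 \left(-2 + y\right) = -16 + 8 y$)
$s = -5$ ($s = -8 + \frac{1}{6} \cdot 18 = -8 + 3 = -5$)
$n{\left(Q,g \right)} = \frac{2 g}{-32 + Q}$ ($n{\left(Q,g \right)} = \frac{g + g}{Q + \left(-16 + 8 \left(-2\right)\right)} = \frac{2 g}{Q - 32} = \frac{2 g}{-32 + Q}$)
$s n{\left(\left(1 - 2\right)^{2},3 \right)} 24 u{\left(2,-7 \right)} = - 5 \cdot 2 \cdot 3 \frac{1}{-32 + \left(1 - 2\right)^{2}} \cdot 24 \left(-10\right) = - 5 \cdot 2 \cdot 3 \frac{1}{-32 + \left(-1\right)^{2}} \cdot 24 \left(-10\right) = - 5 \cdot 2 \cdot 3 \frac{1}{-32 + 1} \cdot 24 \left(-10\right) = - 5 \cdot 2 \cdot 3 \frac{1}{-31} \cdot 24 \left(-10\right) = - 5 \cdot 2 \cdot 3 \left(- \frac{1}{31}\right) 24 \left(-10\right) = - 5 \left(- \frac{6}{31}\right) 24 \left(-10\right) = - 5 \left(\left(- \frac{144}{31}\right) \left(-10\right)\right) = \left(-5\right) \frac{1440}{31} = - \frac{7200}{31}$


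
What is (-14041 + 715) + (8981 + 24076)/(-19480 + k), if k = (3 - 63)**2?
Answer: -211649937/15880 ≈ -13328.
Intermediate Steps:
k = 3600 (k = (-60)**2 = 3600)
(-14041 + 715) + (8981 + 24076)/(-19480 + k) = (-14041 + 715) + (8981 + 24076)/(-19480 + 3600) = -13326 + 33057/(-15880) = -13326 + 33057*(-1/15880) = -13326 - 33057/15880 = -211649937/15880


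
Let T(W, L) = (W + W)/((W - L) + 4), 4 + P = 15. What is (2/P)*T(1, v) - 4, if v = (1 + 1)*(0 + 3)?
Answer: -48/11 ≈ -4.3636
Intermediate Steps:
P = 11 (P = -4 + 15 = 11)
v = 6 (v = 2*3 = 6)
T(W, L) = 2*W/(4 + W - L) (T(W, L) = (2*W)/(4 + W - L) = 2*W/(4 + W - L))
(2/P)*T(1, v) - 4 = (2/11)*(2*1/(4 + 1 - 1*6)) - 4 = (2*(1/11))*(2*1/(4 + 1 - 6)) - 4 = 2*(2*1/(-1))/11 - 4 = 2*(2*1*(-1))/11 - 4 = (2/11)*(-2) - 4 = -4/11 - 4 = -48/11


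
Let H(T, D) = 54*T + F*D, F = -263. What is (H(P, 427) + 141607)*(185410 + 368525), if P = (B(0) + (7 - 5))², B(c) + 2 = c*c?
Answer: 16233619110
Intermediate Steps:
B(c) = -2 + c² (B(c) = -2 + c*c = -2 + c²)
P = 0 (P = ((-2 + 0²) + (7 - 5))² = ((-2 + 0) + 2)² = (-2 + 2)² = 0² = 0)
H(T, D) = -263*D + 54*T (H(T, D) = 54*T - 263*D = -263*D + 54*T)
(H(P, 427) + 141607)*(185410 + 368525) = ((-263*427 + 54*0) + 141607)*(185410 + 368525) = ((-112301 + 0) + 141607)*553935 = (-112301 + 141607)*553935 = 29306*553935 = 16233619110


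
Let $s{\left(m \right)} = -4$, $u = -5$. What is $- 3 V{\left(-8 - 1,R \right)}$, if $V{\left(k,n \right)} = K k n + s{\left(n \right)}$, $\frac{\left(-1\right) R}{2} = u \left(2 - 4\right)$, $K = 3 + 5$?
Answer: $-4308$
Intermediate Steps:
$K = 8$
$R = -20$ ($R = - 2 \left(- 5 \left(2 - 4\right)\right) = - 2 \left(\left(-5\right) \left(-2\right)\right) = \left(-2\right) 10 = -20$)
$V{\left(k,n \right)} = -4 + 8 k n$ ($V{\left(k,n \right)} = 8 k n - 4 = -4 + 8 k n$)
$- 3 V{\left(-8 - 1,R \right)} = - 3 \left(-4 + 8 \left(-8 - 1\right) \left(-20\right)\right) = - 3 \left(-4 + 8 \left(-9\right) \left(-20\right)\right) = - 3 \left(-4 + 1440\right) = \left(-3\right) 1436 = -4308$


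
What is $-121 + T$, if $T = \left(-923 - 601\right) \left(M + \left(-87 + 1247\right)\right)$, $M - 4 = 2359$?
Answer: $-5369173$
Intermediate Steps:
$M = 2363$ ($M = 4 + 2359 = 2363$)
$T = -5369052$ ($T = \left(-923 - 601\right) \left(2363 + \left(-87 + 1247\right)\right) = - 1524 \left(2363 + 1160\right) = \left(-1524\right) 3523 = -5369052$)
$-121 + T = -121 - 5369052 = -5369173$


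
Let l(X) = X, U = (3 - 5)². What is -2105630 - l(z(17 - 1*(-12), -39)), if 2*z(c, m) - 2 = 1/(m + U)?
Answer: -147394169/70 ≈ -2.1056e+6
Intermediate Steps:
U = 4 (U = (-2)² = 4)
z(c, m) = 1 + 1/(2*(4 + m)) (z(c, m) = 1 + 1/(2*(m + 4)) = 1 + 1/(2*(4 + m)))
-2105630 - l(z(17 - 1*(-12), -39)) = -2105630 - (9/2 - 39)/(4 - 39) = -2105630 - (-69)/((-35)*2) = -2105630 - (-1)*(-69)/(35*2) = -2105630 - 1*69/70 = -2105630 - 69/70 = -147394169/70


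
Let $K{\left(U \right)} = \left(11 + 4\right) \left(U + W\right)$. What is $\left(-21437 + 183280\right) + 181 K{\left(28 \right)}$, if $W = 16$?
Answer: $281303$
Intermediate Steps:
$K{\left(U \right)} = 240 + 15 U$ ($K{\left(U \right)} = \left(11 + 4\right) \left(U + 16\right) = 15 \left(16 + U\right) = 240 + 15 U$)
$\left(-21437 + 183280\right) + 181 K{\left(28 \right)} = \left(-21437 + 183280\right) + 181 \left(240 + 15 \cdot 28\right) = 161843 + 181 \left(240 + 420\right) = 161843 + 181 \cdot 660 = 161843 + 119460 = 281303$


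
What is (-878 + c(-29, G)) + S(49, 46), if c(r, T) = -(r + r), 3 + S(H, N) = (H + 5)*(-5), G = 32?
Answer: -1093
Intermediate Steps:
S(H, N) = -28 - 5*H (S(H, N) = -3 + (H + 5)*(-5) = -3 + (5 + H)*(-5) = -3 + (-25 - 5*H) = -28 - 5*H)
c(r, T) = -2*r
(-878 + c(-29, G)) + S(49, 46) = (-878 - 2*(-29)) + (-28 - 5*49) = (-878 + 58) + (-28 - 245) = -820 - 273 = -1093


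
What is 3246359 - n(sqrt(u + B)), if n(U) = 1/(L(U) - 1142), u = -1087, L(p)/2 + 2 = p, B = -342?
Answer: 2141025702817/659516 + I*sqrt(1429)/659516 ≈ 3.2464e+6 + 5.7318e-5*I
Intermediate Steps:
L(p) = -4 + 2*p
n(U) = 1/(-1146 + 2*U) (n(U) = 1/((-4 + 2*U) - 1142) = 1/(-1146 + 2*U))
3246359 - n(sqrt(u + B)) = 3246359 - 1/(2*(-573 + sqrt(-1087 - 342))) = 3246359 - 1/(2*(-573 + sqrt(-1429))) = 3246359 - 1/(2*(-573 + I*sqrt(1429)))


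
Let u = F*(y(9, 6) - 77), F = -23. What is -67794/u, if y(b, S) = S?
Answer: -67794/1633 ≈ -41.515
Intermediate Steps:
u = 1633 (u = -23*(6 - 77) = -23*(-71) = 1633)
-67794/u = -67794/1633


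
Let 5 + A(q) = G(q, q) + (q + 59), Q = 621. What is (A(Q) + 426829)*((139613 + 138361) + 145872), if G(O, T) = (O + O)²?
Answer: 835005441528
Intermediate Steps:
G(O, T) = 4*O² (G(O, T) = (2*O)² = 4*O²)
A(q) = 54 + q + 4*q² (A(q) = -5 + (4*q² + (q + 59)) = -5 + (4*q² + (59 + q)) = -5 + (59 + q + 4*q²) = 54 + q + 4*q²)
(A(Q) + 426829)*((139613 + 138361) + 145872) = ((54 + 621 + 4*621²) + 426829)*((139613 + 138361) + 145872) = ((54 + 621 + 4*385641) + 426829)*(277974 + 145872) = ((54 + 621 + 1542564) + 426829)*423846 = (1543239 + 426829)*423846 = 1970068*423846 = 835005441528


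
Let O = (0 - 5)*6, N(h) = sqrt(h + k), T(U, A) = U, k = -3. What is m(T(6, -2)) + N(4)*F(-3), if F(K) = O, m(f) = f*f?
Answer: 6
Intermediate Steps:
N(h) = sqrt(-3 + h) (N(h) = sqrt(h - 3) = sqrt(-3 + h))
m(f) = f**2
O = -30 (O = -5*6 = -30)
F(K) = -30
m(T(6, -2)) + N(4)*F(-3) = 6**2 + sqrt(-3 + 4)*(-30) = 36 + sqrt(1)*(-30) = 36 + 1*(-30) = 36 - 30 = 6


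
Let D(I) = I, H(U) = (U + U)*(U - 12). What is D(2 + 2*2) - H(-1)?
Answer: -20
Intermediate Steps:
H(U) = 2*U*(-12 + U) (H(U) = (2*U)*(-12 + U) = 2*U*(-12 + U))
D(2 + 2*2) - H(-1) = (2 + 2*2) - 2*(-1)*(-12 - 1) = (2 + 4) - 2*(-1)*(-13) = 6 - 1*26 = 6 - 26 = -20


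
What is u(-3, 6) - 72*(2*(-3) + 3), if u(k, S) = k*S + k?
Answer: 195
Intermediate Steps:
u(k, S) = k + S*k (u(k, S) = S*k + k = k + S*k)
u(-3, 6) - 72*(2*(-3) + 3) = -3*(1 + 6) - 72*(2*(-3) + 3) = -3*7 - 72*(-6 + 3) = -21 - 72*(-3) = -21 + 216 = 195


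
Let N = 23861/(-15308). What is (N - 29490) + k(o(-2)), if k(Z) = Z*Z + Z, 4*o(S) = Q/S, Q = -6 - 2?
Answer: -451426165/15308 ≈ -29490.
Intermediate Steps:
Q = -8
N = -23861/15308 (N = 23861*(-1/15308) = -23861/15308 ≈ -1.5587)
o(S) = -2/S (o(S) = (-8/S)/4 = -2/S)
k(Z) = Z + Z**2 (k(Z) = Z**2 + Z = Z + Z**2)
(N - 29490) + k(o(-2)) = (-23861/15308 - 29490) + (-2/(-2))*(1 - 2/(-2)) = -451456781/15308 + (-2*(-1/2))*(1 - 2*(-1/2)) = -451456781/15308 + 1*(1 + 1) = -451456781/15308 + 1*2 = -451456781/15308 + 2 = -451426165/15308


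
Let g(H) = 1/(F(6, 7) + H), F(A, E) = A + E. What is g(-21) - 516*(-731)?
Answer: 3017567/8 ≈ 3.7720e+5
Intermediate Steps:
g(H) = 1/(13 + H) (g(H) = 1/((6 + 7) + H) = 1/(13 + H))
g(-21) - 516*(-731) = 1/(13 - 21) - 516*(-731) = 1/(-8) + 377196 = -1/8 + 377196 = 3017567/8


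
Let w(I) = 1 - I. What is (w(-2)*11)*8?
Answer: 264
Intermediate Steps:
(w(-2)*11)*8 = ((1 - 1*(-2))*11)*8 = ((1 + 2)*11)*8 = (3*11)*8 = 33*8 = 264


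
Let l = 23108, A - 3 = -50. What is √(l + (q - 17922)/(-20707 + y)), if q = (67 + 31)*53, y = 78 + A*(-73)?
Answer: 2*√427181242386/8599 ≈ 152.02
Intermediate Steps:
A = -47 (A = 3 - 50 = -47)
y = 3509 (y = 78 - 47*(-73) = 78 + 3431 = 3509)
q = 5194 (q = 98*53 = 5194)
√(l + (q - 17922)/(-20707 + y)) = √(23108 + (5194 - 17922)/(-20707 + 3509)) = √(23108 - 12728/(-17198)) = √(23108 - 12728*(-1/17198)) = √(23108 + 6364/8599) = √(198712056/8599) = 2*√427181242386/8599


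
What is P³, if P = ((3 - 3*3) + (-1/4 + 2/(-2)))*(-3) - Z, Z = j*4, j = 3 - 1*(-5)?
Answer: -68921/64 ≈ -1076.9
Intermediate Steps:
j = 8 (j = 3 + 5 = 8)
Z = 32 (Z = 8*4 = 32)
P = -41/4 (P = ((3 - 3*3) + (-1/4 + 2/(-2)))*(-3) - 1*32 = ((3 - 9) + (-1*¼ + 2*(-½)))*(-3) - 32 = (-6 + (-¼ - 1))*(-3) - 32 = (-6 - 5/4)*(-3) - 32 = -29/4*(-3) - 32 = 87/4 - 32 = -41/4 ≈ -10.250)
P³ = (-41/4)³ = -68921/64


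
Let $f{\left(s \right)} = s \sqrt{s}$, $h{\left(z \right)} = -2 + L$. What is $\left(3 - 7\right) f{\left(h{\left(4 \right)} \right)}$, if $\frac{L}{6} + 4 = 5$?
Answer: $-32$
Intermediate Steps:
$L = 6$ ($L = -24 + 6 \cdot 5 = -24 + 30 = 6$)
$h{\left(z \right)} = 4$ ($h{\left(z \right)} = -2 + 6 = 4$)
$f{\left(s \right)} = s^{\frac{3}{2}}$
$\left(3 - 7\right) f{\left(h{\left(4 \right)} \right)} = \left(3 - 7\right) 4^{\frac{3}{2}} = \left(-4\right) 8 = -32$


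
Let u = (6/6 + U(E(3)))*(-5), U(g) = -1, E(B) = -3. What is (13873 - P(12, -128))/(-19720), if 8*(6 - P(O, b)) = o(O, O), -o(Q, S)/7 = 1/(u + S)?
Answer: -266245/378624 ≈ -0.70319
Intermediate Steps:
u = 0 (u = (6/6 - 1)*(-5) = (6*(1/6) - 1)*(-5) = (1 - 1)*(-5) = 0*(-5) = 0)
o(Q, S) = -7/S (o(Q, S) = -7/(0 + S) = -7/S)
P(O, b) = 6 + 7/(8*O) (P(O, b) = 6 - (-7)/(8*O) = 6 + 7/(8*O))
(13873 - P(12, -128))/(-19720) = (13873 - (6 + (7/8)/12))/(-19720) = (13873 - (6 + (7/8)*(1/12)))*(-1/19720) = (13873 - (6 + 7/96))*(-1/19720) = (13873 - 1*583/96)*(-1/19720) = (13873 - 583/96)*(-1/19720) = (1331225/96)*(-1/19720) = -266245/378624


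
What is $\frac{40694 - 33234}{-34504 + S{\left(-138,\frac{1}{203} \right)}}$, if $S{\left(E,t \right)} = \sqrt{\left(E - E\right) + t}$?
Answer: $- \frac{52252167520}{241676781247} - \frac{7460 \sqrt{203}}{241676781247} \approx -0.21621$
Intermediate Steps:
$S{\left(E,t \right)} = \sqrt{t}$ ($S{\left(E,t \right)} = \sqrt{0 + t} = \sqrt{t}$)
$\frac{40694 - 33234}{-34504 + S{\left(-138,\frac{1}{203} \right)}} = \frac{40694 - 33234}{-34504 + \sqrt{\frac{1}{203}}} = \frac{7460}{-34504 + \sqrt{\frac{1}{203}}} = \frac{7460}{-34504 + \frac{\sqrt{203}}{203}}$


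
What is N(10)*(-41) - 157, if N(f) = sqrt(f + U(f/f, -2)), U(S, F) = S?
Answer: -157 - 41*sqrt(11) ≈ -292.98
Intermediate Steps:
N(f) = sqrt(1 + f) (N(f) = sqrt(f + f/f) = sqrt(f + 1) = sqrt(1 + f))
N(10)*(-41) - 157 = sqrt(1 + 10)*(-41) - 157 = sqrt(11)*(-41) - 157 = -41*sqrt(11) - 157 = -157 - 41*sqrt(11)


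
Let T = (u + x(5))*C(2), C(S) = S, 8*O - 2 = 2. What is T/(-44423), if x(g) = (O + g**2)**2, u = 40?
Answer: -2761/88846 ≈ -0.031076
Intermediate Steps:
O = 1/2 (O = 1/4 + (1/8)*2 = 1/4 + 1/4 = 1/2 ≈ 0.50000)
x(g) = (1/2 + g**2)**2
T = 2761/2 (T = (40 + (1 + 2*5**2)**2/4)*2 = (40 + (1 + 2*25)**2/4)*2 = (40 + (1 + 50)**2/4)*2 = (40 + (1/4)*51**2)*2 = (40 + (1/4)*2601)*2 = (40 + 2601/4)*2 = (2761/4)*2 = 2761/2 ≈ 1380.5)
T/(-44423) = (2761/2)/(-44423) = (2761/2)*(-1/44423) = -2761/88846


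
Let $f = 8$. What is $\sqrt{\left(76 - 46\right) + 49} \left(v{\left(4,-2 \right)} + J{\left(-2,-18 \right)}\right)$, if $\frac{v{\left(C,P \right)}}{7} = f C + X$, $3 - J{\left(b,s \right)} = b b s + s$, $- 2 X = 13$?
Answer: $\frac{543 \sqrt{79}}{2} \approx 2413.1$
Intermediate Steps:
$X = - \frac{13}{2}$ ($X = \left(- \frac{1}{2}\right) 13 = - \frac{13}{2} \approx -6.5$)
$J{\left(b,s \right)} = 3 - s - s b^{2}$ ($J{\left(b,s \right)} = 3 - \left(b b s + s\right) = 3 - \left(b^{2} s + s\right) = 3 - \left(s b^{2} + s\right) = 3 - \left(s + s b^{2}\right) = 3 - s - s b^{2}$)
$v{\left(C,P \right)} = - \frac{91}{2} + 56 C$ ($v{\left(C,P \right)} = 7 \left(8 C - \frac{13}{2}\right) = 7 \left(- \frac{13}{2} + 8 C\right) = - \frac{91}{2} + 56 C$)
$\sqrt{\left(76 - 46\right) + 49} \left(v{\left(4,-2 \right)} + J{\left(-2,-18 \right)}\right) = \sqrt{\left(76 - 46\right) + 49} \left(\left(- \frac{91}{2} + 56 \cdot 4\right) - \left(-21 - 72\right)\right) = \sqrt{30 + 49} \left(\left(- \frac{91}{2} + 224\right) + \left(3 + 18 - \left(-18\right) 4\right)\right) = \sqrt{79} \left(\frac{357}{2} + \left(3 + 18 + 72\right)\right) = \sqrt{79} \left(\frac{357}{2} + 93\right) = \sqrt{79} \cdot \frac{543}{2} = \frac{543 \sqrt{79}}{2}$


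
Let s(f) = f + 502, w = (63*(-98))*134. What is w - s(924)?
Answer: -828742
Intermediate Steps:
w = -827316 (w = -6174*134 = -827316)
s(f) = 502 + f
w - s(924) = -827316 - (502 + 924) = -827316 - 1*1426 = -827316 - 1426 = -828742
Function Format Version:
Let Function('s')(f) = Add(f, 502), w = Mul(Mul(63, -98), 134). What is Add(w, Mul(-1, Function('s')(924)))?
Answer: -828742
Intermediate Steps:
w = -827316 (w = Mul(-6174, 134) = -827316)
Function('s')(f) = Add(502, f)
Add(w, Mul(-1, Function('s')(924))) = Add(-827316, Mul(-1, Add(502, 924))) = Add(-827316, Mul(-1, 1426)) = Add(-827316, -1426) = -828742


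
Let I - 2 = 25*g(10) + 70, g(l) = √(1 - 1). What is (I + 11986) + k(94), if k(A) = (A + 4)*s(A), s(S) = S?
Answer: 21270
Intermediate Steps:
g(l) = 0 (g(l) = √0 = 0)
I = 72 (I = 2 + (25*0 + 70) = 2 + (0 + 70) = 2 + 70 = 72)
k(A) = A*(4 + A) (k(A) = (A + 4)*A = (4 + A)*A = A*(4 + A))
(I + 11986) + k(94) = (72 + 11986) + 94*(4 + 94) = 12058 + 94*98 = 12058 + 9212 = 21270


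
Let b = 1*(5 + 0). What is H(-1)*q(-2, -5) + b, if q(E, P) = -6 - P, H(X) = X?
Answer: 6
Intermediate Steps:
b = 5 (b = 1*5 = 5)
H(-1)*q(-2, -5) + b = -(-6 - 1*(-5)) + 5 = -(-6 + 5) + 5 = -1*(-1) + 5 = 1 + 5 = 6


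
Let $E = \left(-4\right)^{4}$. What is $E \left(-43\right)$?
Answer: $-11008$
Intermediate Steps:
$E = 256$
$E \left(-43\right) = 256 \left(-43\right) = -11008$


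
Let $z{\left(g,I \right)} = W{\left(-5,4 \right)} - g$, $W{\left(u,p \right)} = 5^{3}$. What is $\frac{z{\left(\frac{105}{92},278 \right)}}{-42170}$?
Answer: $- \frac{2279}{775928} \approx -0.0029371$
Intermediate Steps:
$W{\left(u,p \right)} = 125$
$z{\left(g,I \right)} = 125 - g$
$\frac{z{\left(\frac{105}{92},278 \right)}}{-42170} = \frac{125 - \frac{105}{92}}{-42170} = \left(125 - 105 \cdot \frac{1}{92}\right) \left(- \frac{1}{42170}\right) = \left(125 - \frac{105}{92}\right) \left(- \frac{1}{42170}\right) = \frac{11395}{92} \left(- \frac{1}{42170}\right) = - \frac{2279}{775928}$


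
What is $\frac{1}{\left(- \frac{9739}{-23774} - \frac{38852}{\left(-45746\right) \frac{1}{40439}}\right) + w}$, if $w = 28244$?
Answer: $\frac{543782702}{34034915360271} \approx 1.5977 \cdot 10^{-5}$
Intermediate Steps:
$\frac{1}{\left(- \frac{9739}{-23774} - \frac{38852}{\left(-45746\right) \frac{1}{40439}}\right) + w} = \frac{1}{\left(- \frac{9739}{-23774} - \frac{38852}{\left(-45746\right) \frac{1}{40439}}\right) + 28244} = \frac{1}{\left(\left(-9739\right) \left(- \frac{1}{23774}\right) - \frac{38852}{\left(-45746\right) \frac{1}{40439}}\right) + 28244} = \frac{1}{\left(\frac{9739}{23774} - \frac{38852}{- \frac{45746}{40439}}\right) + 28244} = \frac{1}{\left(\frac{9739}{23774} - - \frac{785568014}{22873}\right) + 28244} = \frac{1}{\left(\frac{9739}{23774} + \frac{785568014}{22873}\right) + 28244} = \frac{1}{\frac{18676316724983}{543782702} + 28244} = \frac{1}{\frac{34034915360271}{543782702}} = \frac{543782702}{34034915360271}$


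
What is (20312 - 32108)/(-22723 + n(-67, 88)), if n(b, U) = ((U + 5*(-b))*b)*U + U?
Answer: 3932/838881 ≈ 0.0046872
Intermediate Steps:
n(b, U) = U + U*b*(U - 5*b) (n(b, U) = ((U - 5*b)*b)*U + U = (b*(U - 5*b))*U + U = U*b*(U - 5*b) + U = U + U*b*(U - 5*b))
(20312 - 32108)/(-22723 + n(-67, 88)) = (20312 - 32108)/(-22723 + 88*(1 - 5*(-67)² + 88*(-67))) = -11796/(-22723 + 88*(1 - 5*4489 - 5896)) = -11796/(-22723 + 88*(1 - 22445 - 5896)) = -11796/(-22723 + 88*(-28340)) = -11796/(-22723 - 2493920) = -11796/(-2516643) = -11796*(-1/2516643) = 3932/838881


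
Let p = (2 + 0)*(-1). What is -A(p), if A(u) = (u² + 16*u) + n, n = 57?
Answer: -29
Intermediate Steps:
p = -2 (p = 2*(-1) = -2)
A(u) = 57 + u² + 16*u (A(u) = (u² + 16*u) + 57 = 57 + u² + 16*u)
-A(p) = -(57 + (-2)² + 16*(-2)) = -(57 + 4 - 32) = -1*29 = -29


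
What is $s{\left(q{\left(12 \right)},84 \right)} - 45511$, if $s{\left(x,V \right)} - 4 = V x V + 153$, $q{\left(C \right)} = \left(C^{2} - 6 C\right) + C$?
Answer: $547350$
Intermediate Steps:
$q{\left(C \right)} = C^{2} - 5 C$
$s{\left(x,V \right)} = 157 + x V^{2}$ ($s{\left(x,V \right)} = 4 + \left(V x V + 153\right) = 4 + \left(x V^{2} + 153\right) = 4 + \left(153 + x V^{2}\right) = 157 + x V^{2}$)
$s{\left(q{\left(12 \right)},84 \right)} - 45511 = \left(157 + 12 \left(-5 + 12\right) 84^{2}\right) - 45511 = \left(157 + 12 \cdot 7 \cdot 7056\right) - 45511 = \left(157 + 84 \cdot 7056\right) - 45511 = \left(157 + 592704\right) - 45511 = 592861 - 45511 = 547350$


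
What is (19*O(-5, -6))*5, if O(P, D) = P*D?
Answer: 2850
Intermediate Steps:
O(P, D) = D*P
(19*O(-5, -6))*5 = (19*(-6*(-5)))*5 = (19*30)*5 = 570*5 = 2850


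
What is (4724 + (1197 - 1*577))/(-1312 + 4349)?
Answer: 5344/3037 ≈ 1.7596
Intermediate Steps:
(4724 + (1197 - 1*577))/(-1312 + 4349) = (4724 + (1197 - 577))/3037 = (4724 + 620)*(1/3037) = 5344*(1/3037) = 5344/3037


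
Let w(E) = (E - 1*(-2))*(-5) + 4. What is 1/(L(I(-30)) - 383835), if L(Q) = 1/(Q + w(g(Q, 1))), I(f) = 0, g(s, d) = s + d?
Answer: -11/4222186 ≈ -2.6053e-6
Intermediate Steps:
g(s, d) = d + s
w(E) = -6 - 5*E (w(E) = (E + 2)*(-5) + 4 = (2 + E)*(-5) + 4 = (-10 - 5*E) + 4 = -6 - 5*E)
L(Q) = 1/(-11 - 4*Q) (L(Q) = 1/(Q + (-6 - 5*(1 + Q))) = 1/(Q + (-6 + (-5 - 5*Q))) = 1/(Q + (-11 - 5*Q)) = 1/(-11 - 4*Q))
1/(L(I(-30)) - 383835) = 1/(-1/(11 + 4*0) - 383835) = 1/(-1/(11 + 0) - 383835) = 1/(-1/11 - 383835) = 1/(-4222186/11) = -11/4222186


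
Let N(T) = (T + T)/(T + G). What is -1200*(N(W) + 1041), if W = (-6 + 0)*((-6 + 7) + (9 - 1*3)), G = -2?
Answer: -13766400/11 ≈ -1.2515e+6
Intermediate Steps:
W = -42 (W = -6*(1 + (9 - 3)) = -6*(1 + 6) = -6*7 = -42)
N(T) = 2*T/(-2 + T) (N(T) = (T + T)/(T - 2) = (2*T)/(-2 + T) = 2*T/(-2 + T))
-1200*(N(W) + 1041) = -1200*(2*(-42)/(-2 - 42) + 1041) = -1200*(2*(-42)/(-44) + 1041) = -1200*(2*(-42)*(-1/44) + 1041) = -1200*(21/11 + 1041) = -1200*11472/11 = -13766400/11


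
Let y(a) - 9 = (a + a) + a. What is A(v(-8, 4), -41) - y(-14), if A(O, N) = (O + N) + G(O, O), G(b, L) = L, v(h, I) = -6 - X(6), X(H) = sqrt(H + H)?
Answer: -20 - 4*sqrt(3) ≈ -26.928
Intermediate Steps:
X(H) = sqrt(2)*sqrt(H) (X(H) = sqrt(2*H) = sqrt(2)*sqrt(H))
y(a) = 9 + 3*a (y(a) = 9 + ((a + a) + a) = 9 + (2*a + a) = 9 + 3*a)
v(h, I) = -6 - 2*sqrt(3) (v(h, I) = -6 - sqrt(2)*sqrt(6) = -6 - 2*sqrt(3))
A(O, N) = N + 2*O (A(O, N) = (O + N) + O = (N + O) + O = N + 2*O)
A(v(-8, 4), -41) - y(-14) = (-41 + 2*(-6 - 2*sqrt(3))) - (9 + 3*(-14)) = (-41 + (-12 - 4*sqrt(3))) - (9 - 42) = (-53 - 4*sqrt(3)) - 1*(-33) = (-53 - 4*sqrt(3)) + 33 = -20 - 4*sqrt(3)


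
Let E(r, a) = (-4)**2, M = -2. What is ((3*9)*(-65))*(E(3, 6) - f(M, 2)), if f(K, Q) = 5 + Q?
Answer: -15795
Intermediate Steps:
E(r, a) = 16
((3*9)*(-65))*(E(3, 6) - f(M, 2)) = ((3*9)*(-65))*(16 - (5 + 2)) = (27*(-65))*(16 - 1*7) = -1755*(16 - 7) = -1755*9 = -15795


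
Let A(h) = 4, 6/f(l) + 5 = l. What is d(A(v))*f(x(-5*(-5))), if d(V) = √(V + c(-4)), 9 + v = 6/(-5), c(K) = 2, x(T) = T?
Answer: 3*√6/10 ≈ 0.73485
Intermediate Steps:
f(l) = 6/(-5 + l)
v = -51/5 (v = -9 + 6/(-5) = -9 + 6*(-⅕) = -9 - 6/5 = -51/5 ≈ -10.200)
d(V) = √(2 + V) (d(V) = √(V + 2) = √(2 + V))
d(A(v))*f(x(-5*(-5))) = √(2 + 4)*(6/(-5 - 5*(-5))) = √6*(6/(-5 + 25)) = √6*(6/20) = √6*(6*(1/20)) = √6*(3/10) = 3*√6/10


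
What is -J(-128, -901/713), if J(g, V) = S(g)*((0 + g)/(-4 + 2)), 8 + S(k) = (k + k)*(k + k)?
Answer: -4193792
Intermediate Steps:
S(k) = -8 + 4*k² (S(k) = -8 + (k + k)*(k + k) = -8 + (2*k)*(2*k) = -8 + 4*k²)
J(g, V) = -g*(-8 + 4*g²)/2 (J(g, V) = (-8 + 4*g²)*((0 + g)/(-4 + 2)) = (-8 + 4*g²)*(g/(-2)) = (-8 + 4*g²)*(g*(-½)) = (-8 + 4*g²)*(-g/2) = -g*(-8 + 4*g²)/2)
-J(-128, -901/713) = -2*(-128)*(2 - 1*(-128)²) = -2*(-128)*(2 - 1*16384) = -2*(-128)*(2 - 16384) = -2*(-128)*(-16382) = -1*4193792 = -4193792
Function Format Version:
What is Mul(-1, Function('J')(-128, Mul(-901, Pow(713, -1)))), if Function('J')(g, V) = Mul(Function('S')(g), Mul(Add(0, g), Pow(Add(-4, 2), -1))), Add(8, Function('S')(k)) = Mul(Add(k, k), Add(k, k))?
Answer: -4193792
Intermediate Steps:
Function('S')(k) = Add(-8, Mul(4, Pow(k, 2))) (Function('S')(k) = Add(-8, Mul(Add(k, k), Add(k, k))) = Add(-8, Mul(Mul(2, k), Mul(2, k))) = Add(-8, Mul(4, Pow(k, 2))))
Function('J')(g, V) = Mul(Rational(-1, 2), g, Add(-8, Mul(4, Pow(g, 2)))) (Function('J')(g, V) = Mul(Add(-8, Mul(4, Pow(g, 2))), Mul(Add(0, g), Pow(Add(-4, 2), -1))) = Mul(Add(-8, Mul(4, Pow(g, 2))), Mul(g, Pow(-2, -1))) = Mul(Add(-8, Mul(4, Pow(g, 2))), Mul(g, Rational(-1, 2))) = Mul(Add(-8, Mul(4, Pow(g, 2))), Mul(Rational(-1, 2), g)) = Mul(Rational(-1, 2), g, Add(-8, Mul(4, Pow(g, 2)))))
Mul(-1, Function('J')(-128, Mul(-901, Pow(713, -1)))) = Mul(-1, Mul(2, -128, Add(2, Mul(-1, Pow(-128, 2))))) = Mul(-1, Mul(2, -128, Add(2, Mul(-1, 16384)))) = Mul(-1, Mul(2, -128, Add(2, -16384))) = Mul(-1, Mul(2, -128, -16382)) = Mul(-1, 4193792) = -4193792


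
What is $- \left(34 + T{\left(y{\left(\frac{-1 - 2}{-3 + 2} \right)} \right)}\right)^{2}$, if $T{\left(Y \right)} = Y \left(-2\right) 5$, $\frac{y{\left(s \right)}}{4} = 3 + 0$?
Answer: $-7396$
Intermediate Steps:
$y{\left(s \right)} = 12$ ($y{\left(s \right)} = 4 \left(3 + 0\right) = 4 \cdot 3 = 12$)
$T{\left(Y \right)} = - 10 Y$ ($T{\left(Y \right)} = - 2 Y 5 = - 10 Y$)
$- \left(34 + T{\left(y{\left(\frac{-1 - 2}{-3 + 2} \right)} \right)}\right)^{2} = - \left(34 - 120\right)^{2} = - \left(-86\right)^{2} = \left(-1\right) 7396 = -7396$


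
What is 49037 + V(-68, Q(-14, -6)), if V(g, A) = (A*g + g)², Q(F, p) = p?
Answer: 164637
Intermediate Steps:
V(g, A) = (g + A*g)²
49037 + V(-68, Q(-14, -6)) = 49037 + (-68)²*(1 - 6)² = 49037 + 4624*(-5)² = 49037 + 4624*25 = 49037 + 115600 = 164637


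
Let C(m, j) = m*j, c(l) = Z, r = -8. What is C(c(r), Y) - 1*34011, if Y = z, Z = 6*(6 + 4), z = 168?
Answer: -23931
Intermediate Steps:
Z = 60 (Z = 6*10 = 60)
c(l) = 60
Y = 168
C(m, j) = j*m
C(c(r), Y) - 1*34011 = 168*60 - 1*34011 = 10080 - 34011 = -23931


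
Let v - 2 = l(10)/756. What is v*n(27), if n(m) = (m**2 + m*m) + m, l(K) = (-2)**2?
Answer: 20845/7 ≈ 2977.9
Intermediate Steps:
l(K) = 4
v = 379/189 (v = 2 + 4/756 = 2 + 4*(1/756) = 2 + 1/189 = 379/189 ≈ 2.0053)
n(m) = m + 2*m**2 (n(m) = (m**2 + m**2) + m = 2*m**2 + m = m + 2*m**2)
v*n(27) = 379*(27*(1 + 2*27))/189 = 379*(27*(1 + 54))/189 = 379*(27*55)/189 = (379/189)*1485 = 20845/7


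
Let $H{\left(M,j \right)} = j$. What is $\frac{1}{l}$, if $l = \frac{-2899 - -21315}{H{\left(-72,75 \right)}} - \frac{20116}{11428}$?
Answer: $\frac{214275}{52237337} \approx 0.0041019$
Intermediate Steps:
$l = \frac{52237337}{214275}$ ($l = \frac{-2899 - -21315}{75} - \frac{20116}{11428} = \left(-2899 + 21315\right) \frac{1}{75} - \frac{5029}{2857} = 18416 \cdot \frac{1}{75} - \frac{5029}{2857} = \frac{18416}{75} - \frac{5029}{2857} = \frac{52237337}{214275} \approx 243.79$)
$\frac{1}{l} = \frac{1}{\frac{52237337}{214275}} = \frac{214275}{52237337}$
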